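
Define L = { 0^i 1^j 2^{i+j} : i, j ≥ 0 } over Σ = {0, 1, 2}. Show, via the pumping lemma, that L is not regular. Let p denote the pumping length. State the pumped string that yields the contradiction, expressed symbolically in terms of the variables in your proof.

Toward a contradiction, assume L is regular with pumping length p.
Take w = 0^p 1^p 2^{2p} ∈ L (with i=j=p, i+j=2p), |w| = 4p ≥ p.
The pumping lemma gives a decomposition w = xyz where |xy| ≤ p and y is nonempty.
Since the first p symbols of w are all 0's and |xy| ≤ p, y lies entirely in the leading 0-block: y = 0^k for some k with 1 ≤ k ≤ p.
Consider xy^2z = 0^{p+k} 1^p 2^{2p}. Now the 0- and 1-counts sum to 2p+k, but the 2-count is 2p ≠ 2p+k. So xy^2z ∉ L.
Contradiction. Therefore L is not regular.

0^{p+k} 1^p 2^{2p}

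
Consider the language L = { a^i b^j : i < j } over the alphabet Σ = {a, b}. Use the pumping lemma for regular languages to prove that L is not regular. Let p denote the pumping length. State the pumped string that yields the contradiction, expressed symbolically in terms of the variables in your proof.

a^{p+k} b^{p+1}

Toward a contradiction, assume L is regular with pumping length p.
Choose w = a^p b^{p+1} ∈ L, with |w| = 2p+1 ≥ p.
By the pumping lemma, w = xyz with |xy| ≤ p and |y| > 0.
Since the first p symbols of w are all a's and |xy| ≤ p, y lies entirely in the leading a-block: y = a^k for some k with 1 ≤ k ≤ p.
Consider xy^2z = a^{p+k} b^{p+1}. Since k ≥ 1, the a-count p+k is at least p+1, so i < j fails; thus xy^2z ∉ L.
Contradiction. Therefore L is not regular.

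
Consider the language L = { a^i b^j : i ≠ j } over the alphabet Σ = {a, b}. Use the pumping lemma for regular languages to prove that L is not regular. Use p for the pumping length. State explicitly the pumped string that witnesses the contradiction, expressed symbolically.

Assume L is regular. Let p be the pumping length given by the pumping lemma.
Choose w = a^p b^{p+p!}. Since p ≠ p+p!, w ∈ L; and |w| ≥ p.
Write w = xyz as guaranteed by the lemma, with |xy| ≤ p and |y| ≥ 1.
Since the first p symbols of w are all a's and |xy| ≤ p, y lies entirely in the leading a-block: y = a^k for some k with 1 ≤ k ≤ p.
Since 1 ≤ k ≤ p, k divides p!; set t = 1 + p!/k. Then xy^t z has p + (p!/k)·k = p + p! copies of a. Now the a-count equals the b-count, so i ≠ j fails. So xy^t z = a^{p+p!} b^{p+p!} ∉ L.
This contradicts the pumping lemma, so L is not regular.

a^{p+p!} b^{p+p!}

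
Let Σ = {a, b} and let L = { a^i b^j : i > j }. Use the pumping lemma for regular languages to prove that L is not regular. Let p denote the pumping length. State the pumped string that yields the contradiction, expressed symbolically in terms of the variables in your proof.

Assume L is regular. Let p be the pumping length given by the pumping lemma.
Choose w = a^{p+1} b^p ∈ L, with |w| = 2p+1 ≥ p.
Write w = xyz as guaranteed by the lemma, with |xy| ≤ p and |y| > 0.
Because |xy| ≤ p and w begins with p copies of a, we have y = a^k with 1 ≤ k ≤ p.
Consider xy^0z = xz = a^{p+1-k} b^p. Since k ≥ 1, the a-count p+1-k is at most p, so i > j fails; thus xz ∉ L.
This contradicts the pumping lemma, so L is not regular.

a^{p+1-k} b^p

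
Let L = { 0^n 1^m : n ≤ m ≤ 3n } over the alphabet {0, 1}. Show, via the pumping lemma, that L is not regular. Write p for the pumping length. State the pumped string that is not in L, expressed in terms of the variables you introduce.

Suppose for contradiction that L is regular, and let p be the pumping length.
Take w = 0^p 1^p ∈ L (since p ≤ p ≤ 3p), with |w| = 2p ≥ p.
The pumping lemma gives a decomposition w = xyz where |xy| ≤ p and y is nonempty.
Because |xy| ≤ p and w begins with p copies of 0, we have y = 0^k with 1 ≤ k ≤ p.
Pump with i = 2: xy^2z = 0^{p+k} 1^p. Now n = p+k > p = m, so the condition n ≤ m fails. Thus xy^2z ∉ L.
This is a contradiction; hence L is not regular.

0^{p+k} 1^p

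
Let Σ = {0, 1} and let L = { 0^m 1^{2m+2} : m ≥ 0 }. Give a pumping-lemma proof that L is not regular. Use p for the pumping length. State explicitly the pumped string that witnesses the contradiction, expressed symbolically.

0^{p+k} 1^{2p+2}

Assume L is regular; let p be its pumping constant.
Choose w = 0^p 1^{2p+2}, which is in L with |w| = 3p+2 ≥ p.
Write w = xyz as guaranteed by the lemma, with |xy| ≤ p and y is nonempty.
The first p characters of w are 0's, so xy (and hence y) consists only of 0's. Write y = 0^k, 1 ≤ k ≤ p.
Pump with i = 2: xy^2z = 0^{p+k} 1^{2p+2}. For this to lie in L we would need 2p+2 = 2(p+k)+2, which forces k = 0. But k ≥ 1, so xy^2z ∉ L.
This is a contradiction; hence L is not regular.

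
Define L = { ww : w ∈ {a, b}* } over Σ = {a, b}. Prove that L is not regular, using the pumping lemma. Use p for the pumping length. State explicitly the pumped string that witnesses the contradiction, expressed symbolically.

a^{p+k} b^p a^p b^p

Assume L is regular. Let p be the pumping length given by the pumping lemma.
Take w = a^p b^p a^p b^p = uu where u = a^pb^p; then w ∈ L and |w| = 4p ≥ p.
The pumping lemma gives a decomposition w = xyz where |xy| ≤ p and |y| > 0.
Because |xy| ≤ p and w begins with p copies of a, we have y = a^k with 1 ≤ k ≤ p.
Pump with i = 2: xy^2z = a^{p+k} b^p a^p b^p, of length 4p+k. Suppose this equals vv. The string starts with a and ends with b, so v does too; thus the boundary between the two copies of v is a b→a transition. There is exactly one such transition, at position 2p+k, so |v| = 2p+k and |vv| = 4p+2k ≠ 4p+k since k ≥ 1. So xy^2z ∉ L.
This is a contradiction; hence L is not regular.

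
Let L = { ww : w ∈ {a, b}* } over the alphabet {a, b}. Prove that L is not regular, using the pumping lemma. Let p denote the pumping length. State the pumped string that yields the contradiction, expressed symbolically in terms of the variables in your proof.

a^{p+k} b^p a^p b^p

Assume L is regular. Let p be the pumping length given by the pumping lemma.
Take w = a^p b^p a^p b^p = uu where u = a^pb^p; then w ∈ L and |w| = 4p ≥ p.
By the pumping lemma, w = xyz with |xy| ≤ p and y is nonempty.
Because |xy| ≤ p and w begins with p copies of a, we have y = a^k with 1 ≤ k ≤ p.
Pump with i = 2: xy^2z = a^{p+k} b^p a^p b^p, of length 4p+k. Suppose this equals vv. The string starts with a and ends with b, so v does too; thus the boundary between the two copies of v is a b→a transition. There is exactly one such transition, at position 2p+k, so |v| = 2p+k and |vv| = 4p+2k ≠ 4p+k since k ≥ 1. So xy^2z ∉ L.
Contradiction. Therefore L is not regular.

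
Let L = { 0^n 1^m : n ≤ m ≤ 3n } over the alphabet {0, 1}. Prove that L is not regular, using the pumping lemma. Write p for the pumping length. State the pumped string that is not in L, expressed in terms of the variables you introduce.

0^{p+k} 1^p

Toward a contradiction, assume L is regular with pumping length p.
Take w = 0^p 1^p ∈ L (since p ≤ p ≤ 3p), with |w| = 2p ≥ p.
Write w = xyz as guaranteed by the lemma, with |xy| ≤ p and |y| > 0.
The first p characters of w are 0's, so xy (and hence y) consists only of 0's. Write y = 0^k, 1 ≤ k ≤ p.
Pump with i = 2: xy^2z = 0^{p+k} 1^p. Now n = p+k > p = m, so the condition n ≤ m fails. Thus xy^2z ∉ L.
Contradiction. Therefore L is not regular.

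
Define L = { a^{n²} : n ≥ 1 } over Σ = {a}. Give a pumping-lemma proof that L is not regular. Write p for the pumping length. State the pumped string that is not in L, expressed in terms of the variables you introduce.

a^{p²+k}

Assume L is regular. Let p be the pumping length given by the pumping lemma.
Take w = a^{p²} ∈ L with |w| = p² ≥ p.
The pumping lemma gives a decomposition w = xyz where |xy| ≤ p and |y| ≥ 1.
Then y = a^k for some k with 1 ≤ k ≤ p.
Pump with i = 2: xy^2z = a^{p²+k}. Since 1 ≤ k ≤ p, p² < p²+k ≤ p²+p < (p+1)², so p²+k lies strictly between consecutive squares and is not a perfect square. So xy^2z ∉ L.
This contradicts the pumping lemma, so L is not regular.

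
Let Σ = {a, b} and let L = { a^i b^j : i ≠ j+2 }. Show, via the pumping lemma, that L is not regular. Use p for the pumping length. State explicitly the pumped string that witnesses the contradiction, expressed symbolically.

a^{p+p!} b^{p+p!-2}

Assume L is regular; let p be its pumping constant.
Choose w = a^p b^{p+p!-2}. Since p ≠ (p+p!-2)+2 = p+p!, w ∈ L; and |w| ≥ p.
Write w = xyz as guaranteed by the lemma, with |xy| ≤ p and |y| > 0.
Because |xy| ≤ p and w begins with p copies of a, we have y = a^k with 1 ≤ k ≤ p.
Since 1 ≤ k ≤ p, k divides p!; set t = 1 + p!/k. Then xy^t z has p + (p!/k)·k = p + p! copies of a. Now the a-count is p+p! and (b-count)+2 = (p+p!-2)+2 = p+p!, so i ≠ j+2 fails. So xy^t z = a^{p+p!} b^{p+p!-2} ∉ L.
Contradiction. Therefore L is not regular.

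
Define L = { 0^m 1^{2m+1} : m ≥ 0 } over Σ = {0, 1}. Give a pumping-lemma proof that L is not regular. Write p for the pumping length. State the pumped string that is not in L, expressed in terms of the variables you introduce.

Suppose for contradiction that L is regular, and let p be the pumping length.
Take w = 0^p 1^{2p+1}. Then w ∈ L and |w| = 3p+1 ≥ p.
The pumping lemma gives a decomposition w = xyz where |xy| ≤ p and y is nonempty.
Because |xy| ≤ p and w begins with p copies of 0, we have y = 0^k with 1 ≤ k ≤ p.
Pump with i = 2: xy^2z = 0^{p+k} 1^{2p+1}. For this to lie in L we would need 2p+1 = 2(p+k)+1, which forces k = 0. But k ≥ 1, so xy^2z ∉ L.
This is a contradiction; hence L is not regular.

0^{p+k} 1^{2p+1}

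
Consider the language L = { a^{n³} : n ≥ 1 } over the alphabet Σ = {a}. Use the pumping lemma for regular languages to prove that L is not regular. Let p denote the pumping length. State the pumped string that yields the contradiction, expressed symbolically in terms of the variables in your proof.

a^{p³+k}

Assume L is regular; let p be its pumping constant.
Take w = a^{p³} ∈ L with |w| = p³ ≥ p.
The pumping lemma gives a decomposition w = xyz where |xy| ≤ p and |y| > 0.
Then y = a^k for some k with 1 ≤ k ≤ p.
Pump with i = 2: xy^2z = a^{p³+k}. Since 1 ≤ k ≤ p, p³ < p³+k ≤ p³+p < p³+3p²+3p+1 = (p+1)³, so p³+k is not a perfect cube. So xy^2z ∉ L.
Contradiction. Therefore L is not regular.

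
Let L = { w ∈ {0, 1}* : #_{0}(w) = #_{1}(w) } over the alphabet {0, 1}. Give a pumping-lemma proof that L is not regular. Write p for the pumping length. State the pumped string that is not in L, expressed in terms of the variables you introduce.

0^{p+k} 1^p

Toward a contradiction, assume L is regular with pumping length p.
Choose w = 0^p 1^p ∈ L with |w| = 2p ≥ p.
Write w = xyz as guaranteed by the lemma, with |xy| ≤ p and y is nonempty.
Because |xy| ≤ p and w begins with p copies of 0, we have y = 0^k with 1 ≤ k ≤ p.
Pump with i = 2: xy^2z = 0^{p+k} 1^p has p+k occurrences of 0 but only p of 1. Since k ≥ 1 the counts differ, so xy^2z ∉ L.
This is a contradiction; hence L is not regular.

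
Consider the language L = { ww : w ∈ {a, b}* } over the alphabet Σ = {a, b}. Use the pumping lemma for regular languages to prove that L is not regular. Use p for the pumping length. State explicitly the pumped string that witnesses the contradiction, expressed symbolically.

Suppose for contradiction that L is regular, and let p be the pumping length.
Take w = a^p b^p a^p b^p = uu where u = a^pb^p; then w ∈ L and |w| = 4p ≥ p.
Write w = xyz as guaranteed by the lemma, with |xy| ≤ p and y is nonempty.
Since the first p symbols of w are all a's and |xy| ≤ p, y lies entirely in the leading a-block: y = a^k for some k with 1 ≤ k ≤ p.
Pump with i = 2: xy^2z = a^{p+k} b^p a^p b^p, of length 4p+k. Suppose this equals vv. The string starts with a and ends with b, so v does too; thus the boundary between the two copies of v is a b→a transition. There is exactly one such transition, at position 2p+k, so |v| = 2p+k and |vv| = 4p+2k ≠ 4p+k since k ≥ 1. So xy^2z ∉ L.
Contradiction. Therefore L is not regular.

a^{p+k} b^p a^p b^p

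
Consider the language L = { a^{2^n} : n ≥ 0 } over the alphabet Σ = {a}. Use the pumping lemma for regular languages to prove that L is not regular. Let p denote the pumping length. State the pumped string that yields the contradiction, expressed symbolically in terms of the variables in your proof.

a^{2^p+k}

Assume L is regular. Let p be the pumping length given by the pumping lemma.
Take w = a^{2^p} ∈ L with |w| = 2^p ≥ p.
Write w = xyz as guaranteed by the lemma, with |xy| ≤ p and |y| > 0.
Then y = a^k for some k with 1 ≤ k ≤ p.
Pump with i = 2: xy^2z = a^{2^p+k}. Since 1 ≤ k ≤ p < 2^p, we have 2^p < 2^p+k < 2^{p+1}, so 2^p+k is not a power of 2. So xy^2z ∉ L.
This contradicts the pumping lemma, so L is not regular.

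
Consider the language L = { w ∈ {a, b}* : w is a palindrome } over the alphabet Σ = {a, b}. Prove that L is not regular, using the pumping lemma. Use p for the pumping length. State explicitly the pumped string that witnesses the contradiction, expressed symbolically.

a^{p+k} b a^p

Assume L is regular. Let p be the pumping length given by the pumping lemma.
Take w = a^p b a^p, a palindrome of length 2p+1 ≥ p.
By the pumping lemma, w = xyz with |xy| ≤ p and |y| ≥ 1.
Since the first p symbols of w are all a's and |xy| ≤ p, y lies entirely in the leading a-block: y = a^k for some k with 1 ≤ k ≤ p.
Pump with i = 2: xy^2z = a^{p+k} b a^p. Its reverse is a^p b a^{p+k}, which differs from xy^2z since k ≥ 1. So xy^2z is not a palindrome and xy^2z ∉ L.
This contradicts the pumping lemma, so L is not regular.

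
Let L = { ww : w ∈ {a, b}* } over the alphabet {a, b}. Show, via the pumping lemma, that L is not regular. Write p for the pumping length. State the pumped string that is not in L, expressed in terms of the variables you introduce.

Assume L is regular; let p be its pumping constant.
Take w = a^p b^p a^p b^p = uu where u = a^pb^p; then w ∈ L and |w| = 4p ≥ p.
Write w = xyz as guaranteed by the lemma, with |xy| ≤ p and |y| ≥ 1.
Because |xy| ≤ p and w begins with p copies of a, we have y = a^k with 1 ≤ k ≤ p.
Pump with i = 2: xy^2z = a^{p+k} b^p a^p b^p, of length 4p+k. Suppose this equals vv. The string starts with a and ends with b, so v does too; thus the boundary between the two copies of v is a b→a transition. There is exactly one such transition, at position 2p+k, so |v| = 2p+k and |vv| = 4p+2k ≠ 4p+k since k ≥ 1. So xy^2z ∉ L.
Contradiction. Therefore L is not regular.

a^{p+k} b^p a^p b^p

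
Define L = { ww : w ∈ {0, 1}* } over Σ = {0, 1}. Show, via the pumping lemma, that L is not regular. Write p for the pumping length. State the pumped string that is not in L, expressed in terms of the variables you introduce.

0^{p+k} 1^p 0^p 1^p

Assume L is regular. Let p be the pumping length given by the pumping lemma.
Take w = 0^p 1^p 0^p 1^p = uu where u = 0^p1^p; then w ∈ L and |w| = 4p ≥ p.
The pumping lemma gives a decomposition w = xyz where |xy| ≤ p and |y| > 0.
Since the first p symbols of w are all 0's and |xy| ≤ p, y lies entirely in the leading 0-block: y = 0^k for some k with 1 ≤ k ≤ p.
Pump with i = 2: xy^2z = 0^{p+k} 1^p 0^p 1^p, of length 4p+k. Suppose this equals vv. The string starts with 0 and ends with 1, so v does too; thus the boundary between the two copies of v is a 1→0 transition. There is exactly one such transition, at position 2p+k, so |v| = 2p+k and |vv| = 4p+2k ≠ 4p+k since k ≥ 1. So xy^2z ∉ L.
Contradiction. Therefore L is not regular.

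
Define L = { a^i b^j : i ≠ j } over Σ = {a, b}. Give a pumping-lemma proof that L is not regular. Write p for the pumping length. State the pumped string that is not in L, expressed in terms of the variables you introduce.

Toward a contradiction, assume L is regular with pumping length p.
Choose w = a^p b^{p+p!}. Since p ≠ p+p!, w ∈ L; and |w| ≥ p.
By the pumping lemma, w = xyz with |xy| ≤ p and |y| ≥ 1.
The first p characters of w are a's, so xy (and hence y) consists only of a's. Write y = a^k, 1 ≤ k ≤ p.
Since 1 ≤ k ≤ p, k divides p!; set t = 1 + p!/k. Then xy^t z has p + (p!/k)·k = p + p! copies of a. Now the a-count equals the b-count, so i ≠ j fails. So xy^t z = a^{p+p!} b^{p+p!} ∉ L.
Contradiction. Therefore L is not regular.

a^{p+p!} b^{p+p!}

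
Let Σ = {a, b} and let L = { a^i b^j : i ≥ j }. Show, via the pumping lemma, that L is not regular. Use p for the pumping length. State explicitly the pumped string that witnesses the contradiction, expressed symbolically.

Toward a contradiction, assume L is regular with pumping length p.
Choose w = a^p b^p ∈ L, with |w| = 2p ≥ p.
The pumping lemma gives a decomposition w = xyz where |xy| ≤ p and |y| ≥ 1.
Because |xy| ≤ p and w begins with p copies of a, we have y = a^k with 1 ≤ k ≤ p.
Consider xy^0z = xz = a^{p-k} b^p. Since k ≥ 1, the a-count p-k is less than p, so i ≥ j fails; thus xz ∉ L.
Contradiction. Therefore L is not regular.

a^{p-k} b^p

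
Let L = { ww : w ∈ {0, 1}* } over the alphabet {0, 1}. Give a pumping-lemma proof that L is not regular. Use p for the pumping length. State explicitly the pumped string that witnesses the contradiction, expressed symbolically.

Toward a contradiction, assume L is regular with pumping length p.
Take w = 0^p 1^p 0^p 1^p = uu where u = 0^p1^p; then w ∈ L and |w| = 4p ≥ p.
By the pumping lemma, w = xyz with |xy| ≤ p and y is nonempty.
Because |xy| ≤ p and w begins with p copies of 0, we have y = 0^k with 1 ≤ k ≤ p.
Pump with i = 2: xy^2z = 0^{p+k} 1^p 0^p 1^p, of length 4p+k. Suppose this equals vv. The string starts with 0 and ends with 1, so v does too; thus the boundary between the two copies of v is a 1→0 transition. There is exactly one such transition, at position 2p+k, so |v| = 2p+k and |vv| = 4p+2k ≠ 4p+k since k ≥ 1. So xy^2z ∉ L.
This contradicts the pumping lemma, so L is not regular.

0^{p+k} 1^p 0^p 1^p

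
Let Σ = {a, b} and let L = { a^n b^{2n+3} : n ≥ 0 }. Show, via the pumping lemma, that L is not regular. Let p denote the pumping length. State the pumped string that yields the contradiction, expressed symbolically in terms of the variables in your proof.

Suppose for contradiction that L is regular, and let p be the pumping length.
Take w = a^p b^{2p+3}. Then w ∈ L and |w| = 3p+3 ≥ p.
The pumping lemma gives a decomposition w = xyz where |xy| ≤ p and |y| > 0.
The first p characters of w are a's, so xy (and hence y) consists only of a's. Write y = a^k, 1 ≤ k ≤ p.
Pump with i = 2: xy^2z = a^{p+k} b^{2p+3}. For this to lie in L we would need 2p+3 = 2(p+k)+3, which forces k = 0. But k ≥ 1, so xy^2z ∉ L.
This contradicts the pumping lemma, so L is not regular.

a^{p+k} b^{2p+3}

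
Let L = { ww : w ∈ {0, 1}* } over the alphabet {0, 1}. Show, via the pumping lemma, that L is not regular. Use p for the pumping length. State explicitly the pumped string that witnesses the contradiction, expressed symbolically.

Assume L is regular; let p be its pumping constant.
Take w = 0^p 1^p 0^p 1^p = uu where u = 0^p1^p; then w ∈ L and |w| = 4p ≥ p.
Write w = xyz as guaranteed by the lemma, with |xy| ≤ p and |y| > 0.
Since the first p symbols of w are all 0's and |xy| ≤ p, y lies entirely in the leading 0-block: y = 0^k for some k with 1 ≤ k ≤ p.
Pump with i = 2: xy^2z = 0^{p+k} 1^p 0^p 1^p, of length 4p+k. Suppose this equals vv. The string starts with 0 and ends with 1, so v does too; thus the boundary between the two copies of v is a 1→0 transition. There is exactly one such transition, at position 2p+k, so |v| = 2p+k and |vv| = 4p+2k ≠ 4p+k since k ≥ 1. So xy^2z ∉ L.
This contradicts the pumping lemma, so L is not regular.

0^{p+k} 1^p 0^p 1^p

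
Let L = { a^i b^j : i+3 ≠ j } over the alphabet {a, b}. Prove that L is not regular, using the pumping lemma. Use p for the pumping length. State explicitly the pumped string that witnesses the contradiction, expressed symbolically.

a^{p+p!} b^{p+p!+3}

Suppose for contradiction that L is regular, and let p be the pumping length.
Choose w = a^p b^{p+p!+3}. Since p ≠ (p+p!+3)-3 = p+p!, w ∈ L; and |w| ≥ p.
By the pumping lemma, w = xyz with |xy| ≤ p and |y| > 0.
Because |xy| ≤ p and w begins with p copies of a, we have y = a^k with 1 ≤ k ≤ p.
Since 1 ≤ k ≤ p, k divides p!; set t = 1 + p!/k. Then xy^t z has p + (p!/k)·k = p + p! copies of a. Now the a-count is p+p! and (b-count)-3 = (p+p!+3)-3 = p+p!, so i+3 ≠ j fails. So xy^t z = a^{p+p!} b^{p+p!+3} ∉ L.
This is a contradiction; hence L is not regular.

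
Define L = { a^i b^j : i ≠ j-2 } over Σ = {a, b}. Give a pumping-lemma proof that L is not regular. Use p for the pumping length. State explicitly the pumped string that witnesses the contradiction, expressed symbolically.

Assume L is regular; let p be its pumping constant.
Choose w = a^p b^{p+p!+2}. Since p ≠ (p+p!+2)-2 = p+p!, w ∈ L; and |w| ≥ p.
By the pumping lemma, w = xyz with |xy| ≤ p and |y| ≥ 1.
The first p characters of w are a's, so xy (and hence y) consists only of a's. Write y = a^k, 1 ≤ k ≤ p.
Since 1 ≤ k ≤ p, k divides p!; set t = 1 + p!/k. Then xy^t z has p + (p!/k)·k = p + p! copies of a. Now the a-count is p+p! and (b-count)-2 = (p+p!+2)-2 = p+p!, so i ≠ j-2 fails. So xy^t z = a^{p+p!} b^{p+p!+2} ∉ L.
This is a contradiction; hence L is not regular.

a^{p+p!} b^{p+p!+2}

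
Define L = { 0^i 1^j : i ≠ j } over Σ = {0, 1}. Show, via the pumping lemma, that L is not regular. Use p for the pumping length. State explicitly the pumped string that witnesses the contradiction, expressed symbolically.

0^{p+p!} 1^{p+p!}

Assume L is regular; let p be its pumping constant.
Choose w = 0^p 1^{p+p!}. Since p ≠ p+p!, w ∈ L; and |w| ≥ p.
By the pumping lemma, w = xyz with |xy| ≤ p and |y| > 0.
The first p characters of w are 0's, so xy (and hence y) consists only of 0's. Write y = 0^k, 1 ≤ k ≤ p.
Since 1 ≤ k ≤ p, k divides p!; set t = 1 + p!/k. Then xy^t z has p + (p!/k)·k = p + p! copies of 0. Now the 0-count equals the 1-count, so i ≠ j fails. So xy^t z = 0^{p+p!} 1^{p+p!} ∉ L.
This contradicts the pumping lemma, so L is not regular.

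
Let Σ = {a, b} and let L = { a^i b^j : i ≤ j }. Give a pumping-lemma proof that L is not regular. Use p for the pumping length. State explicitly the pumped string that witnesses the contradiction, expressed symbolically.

Suppose for contradiction that L is regular, and let p be the pumping length.
Choose w = a^p b^p ∈ L, with |w| = 2p ≥ p.
The pumping lemma gives a decomposition w = xyz where |xy| ≤ p and |y| > 0.
Since the first p symbols of w are all a's and |xy| ≤ p, y lies entirely in the leading a-block: y = a^k for some k with 1 ≤ k ≤ p.
Consider xy^2z = a^{p+k} b^p. Since k ≥ 1, the a-count p+k exceeds the b-count p, so i ≤ j fails; thus xy^2z ∉ L.
This is a contradiction; hence L is not regular.

a^{p+k} b^p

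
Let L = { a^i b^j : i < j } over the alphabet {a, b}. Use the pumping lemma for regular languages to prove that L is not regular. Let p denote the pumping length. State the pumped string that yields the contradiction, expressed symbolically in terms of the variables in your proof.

Toward a contradiction, assume L is regular with pumping length p.
Choose w = a^p b^{p+1} ∈ L, with |w| = 2p+1 ≥ p.
Write w = xyz as guaranteed by the lemma, with |xy| ≤ p and |y| > 0.
The first p characters of w are a's, so xy (and hence y) consists only of a's. Write y = a^k, 1 ≤ k ≤ p.
Consider xy^2z = a^{p+k} b^{p+1}. Since k ≥ 1, the a-count p+k is at least p+1, so i < j fails; thus xy^2z ∉ L.
This contradicts the pumping lemma, so L is not regular.

a^{p+k} b^{p+1}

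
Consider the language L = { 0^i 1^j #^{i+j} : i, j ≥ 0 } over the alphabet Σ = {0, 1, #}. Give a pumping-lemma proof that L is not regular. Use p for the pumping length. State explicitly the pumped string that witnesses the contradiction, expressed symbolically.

0^{p+k} 1^p #^{2p}

Toward a contradiction, assume L is regular with pumping length p.
Take w = 0^p 1^p #^{2p} ∈ L (with i=j=p, i+j=2p), |w| = 4p ≥ p.
The pumping lemma gives a decomposition w = xyz where |xy| ≤ p and y is nonempty.
Since the first p symbols of w are all 0's and |xy| ≤ p, y lies entirely in the leading 0-block: y = 0^k for some k with 1 ≤ k ≤ p.
Consider xy^2z = 0^{p+k} 1^p #^{2p}. Now the 0- and 1-counts sum to 2p+k, but the #-count is 2p ≠ 2p+k. So xy^2z ∉ L.
This contradicts the pumping lemma, so L is not regular.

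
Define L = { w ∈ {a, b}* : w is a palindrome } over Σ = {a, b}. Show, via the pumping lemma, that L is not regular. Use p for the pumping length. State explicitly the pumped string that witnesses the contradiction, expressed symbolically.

Assume L is regular. Let p be the pumping length given by the pumping lemma.
Take w = a^p b a^p, a palindrome of length 2p+1 ≥ p.
The pumping lemma gives a decomposition w = xyz where |xy| ≤ p and y is nonempty.
Since the first p symbols of w are all a's and |xy| ≤ p, y lies entirely in the leading a-block: y = a^k for some k with 1 ≤ k ≤ p.
Pump with i = 2: xy^2z = a^{p+k} b a^p. Its reverse is a^p b a^{p+k}, which differs from xy^2z since k ≥ 1. So xy^2z is not a palindrome and xy^2z ∉ L.
Contradiction. Therefore L is not regular.

a^{p+k} b a^p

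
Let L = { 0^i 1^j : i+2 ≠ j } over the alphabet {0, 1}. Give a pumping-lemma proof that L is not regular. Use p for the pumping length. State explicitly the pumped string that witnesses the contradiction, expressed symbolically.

Assume L is regular; let p be its pumping constant.
Choose w = 0^p 1^{p+p!+2}. Since p ≠ (p+p!+2)-2 = p+p!, w ∈ L; and |w| ≥ p.
By the pumping lemma, w = xyz with |xy| ≤ p and |y| > 0.
Since the first p symbols of w are all 0's and |xy| ≤ p, y lies entirely in the leading 0-block: y = 0^k for some k with 1 ≤ k ≤ p.
Since 1 ≤ k ≤ p, k divides p!; set t = 1 + p!/k. Then xy^t z has p + (p!/k)·k = p + p! copies of 0. Now the 0-count is p+p! and (1-count)-2 = (p+p!+2)-2 = p+p!, so i+2 ≠ j fails. So xy^t z = 0^{p+p!} 1^{p+p!+2} ∉ L.
This contradicts the pumping lemma, so L is not regular.

0^{p+p!} 1^{p+p!+2}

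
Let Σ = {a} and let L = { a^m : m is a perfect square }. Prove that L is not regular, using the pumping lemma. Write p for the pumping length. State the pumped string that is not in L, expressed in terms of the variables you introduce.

a^{p²+k}

Assume L is regular. Let p be the pumping length given by the pumping lemma.
Take w = a^{p²} ∈ L with |w| = p² ≥ p.
Write w = xyz as guaranteed by the lemma, with |xy| ≤ p and |y| ≥ 1.
Then y = a^k for some k with 1 ≤ k ≤ p.
Pump with i = 2: xy^2z = a^{p²+k}. Since 1 ≤ k ≤ p, p² < p²+k ≤ p²+p < (p+1)², so p²+k lies strictly between consecutive squares and is not a perfect square. So xy^2z ∉ L.
This contradicts the pumping lemma, so L is not regular.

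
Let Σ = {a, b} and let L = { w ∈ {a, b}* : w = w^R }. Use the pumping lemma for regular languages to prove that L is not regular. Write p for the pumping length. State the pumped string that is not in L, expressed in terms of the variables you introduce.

Assume L is regular. Let p be the pumping length given by the pumping lemma.
Take w = a^p b a^p, a palindrome of length 2p+1 ≥ p.
By the pumping lemma, w = xyz with |xy| ≤ p and y is nonempty.
The first p characters of w are a's, so xy (and hence y) consists only of a's. Write y = a^k, 1 ≤ k ≤ p.
Pump with i = 2: xy^2z = a^{p+k} b a^p. Its reverse is a^p b a^{p+k}, which differs from xy^2z since k ≥ 1. So xy^2z is not a palindrome and xy^2z ∉ L.
This is a contradiction; hence L is not regular.

a^{p+k} b a^p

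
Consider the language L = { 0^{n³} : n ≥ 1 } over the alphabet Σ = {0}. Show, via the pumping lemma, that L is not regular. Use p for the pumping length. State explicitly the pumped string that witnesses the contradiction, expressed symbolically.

0^{p³+k}

Assume L is regular. Let p be the pumping length given by the pumping lemma.
Take w = 0^{p³} ∈ L with |w| = p³ ≥ p.
By the pumping lemma, w = xyz with |xy| ≤ p and |y| > 0.
Then y = 0^k for some k with 1 ≤ k ≤ p.
Pump with i = 2: xy^2z = 0^{p³+k}. Since 1 ≤ k ≤ p, p³ < p³+k ≤ p³+p < p³+3p²+3p+1 = (p+1)³, so p³+k is not a perfect cube. So xy^2z ∉ L.
This contradicts the pumping lemma, so L is not regular.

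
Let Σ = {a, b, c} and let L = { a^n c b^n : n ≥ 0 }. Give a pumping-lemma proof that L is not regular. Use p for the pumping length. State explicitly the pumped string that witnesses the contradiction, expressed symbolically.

Suppose for contradiction that L is regular, and let p be the pumping length.
Take w = a^p c b^p ∈ L with |w| = 2p+1 ≥ p.
By the pumping lemma, w = xyz with |xy| ≤ p and |y| > 0.
Because |xy| ≤ p and w begins with p copies of a, we have y = a^k with 1 ≤ k ≤ p.
Pump with i = 2: xy^2z = a^{p+k} c b^p, which would require p+k = p. But k ≥ 1, so xy^2z ∉ L.
This contradicts the pumping lemma, so L is not regular.

a^{p+k} c b^p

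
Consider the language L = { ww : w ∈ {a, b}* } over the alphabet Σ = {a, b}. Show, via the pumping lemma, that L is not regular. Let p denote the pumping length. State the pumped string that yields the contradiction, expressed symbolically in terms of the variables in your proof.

a^{p+k} b^p a^p b^p

Assume L is regular; let p be its pumping constant.
Take w = a^p b^p a^p b^p = uu where u = a^pb^p; then w ∈ L and |w| = 4p ≥ p.
Write w = xyz as guaranteed by the lemma, with |xy| ≤ p and |y| > 0.
The first p characters of w are a's, so xy (and hence y) consists only of a's. Write y = a^k, 1 ≤ k ≤ p.
Pump with i = 2: xy^2z = a^{p+k} b^p a^p b^p, of length 4p+k. Suppose this equals vv. The string starts with a and ends with b, so v does too; thus the boundary between the two copies of v is a b→a transition. There is exactly one such transition, at position 2p+k, so |v| = 2p+k and |vv| = 4p+2k ≠ 4p+k since k ≥ 1. So xy^2z ∉ L.
Contradiction. Therefore L is not regular.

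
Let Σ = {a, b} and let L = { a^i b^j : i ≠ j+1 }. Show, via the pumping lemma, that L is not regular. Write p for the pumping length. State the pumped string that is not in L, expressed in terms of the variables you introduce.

Assume L is regular. Let p be the pumping length given by the pumping lemma.
Choose w = a^p b^{p+p!-1}. Since p ≠ (p+p!-1)+1 = p+p!, w ∈ L; and |w| ≥ p.
Write w = xyz as guaranteed by the lemma, with |xy| ≤ p and y is nonempty.
The first p characters of w are a's, so xy (and hence y) consists only of a's. Write y = a^k, 1 ≤ k ≤ p.
Since 1 ≤ k ≤ p, k divides p!; set t = 1 + p!/k. Then xy^t z has p + (p!/k)·k = p + p! copies of a. Now the a-count is p+p! and (b-count)+1 = (p+p!-1)+1 = p+p!, so i ≠ j+1 fails. So xy^t z = a^{p+p!} b^{p+p!-1} ∉ L.
Contradiction. Therefore L is not regular.

a^{p+p!} b^{p+p!-1}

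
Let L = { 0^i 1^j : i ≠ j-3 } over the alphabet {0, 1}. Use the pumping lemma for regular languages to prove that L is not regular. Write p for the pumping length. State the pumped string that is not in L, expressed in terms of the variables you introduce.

Assume L is regular. Let p be the pumping length given by the pumping lemma.
Choose w = 0^p 1^{p+p!+3}. Since p ≠ (p+p!+3)-3 = p+p!, w ∈ L; and |w| ≥ p.
By the pumping lemma, w = xyz with |xy| ≤ p and |y| ≥ 1.
The first p characters of w are 0's, so xy (and hence y) consists only of 0's. Write y = 0^k, 1 ≤ k ≤ p.
Since 1 ≤ k ≤ p, k divides p!; set t = 1 + p!/k. Then xy^t z has p + (p!/k)·k = p + p! copies of 0. Now the 0-count is p+p! and (1-count)-3 = (p+p!+3)-3 = p+p!, so i ≠ j-3 fails. So xy^t z = 0^{p+p!} 1^{p+p!+3} ∉ L.
Contradiction. Therefore L is not regular.

0^{p+p!} 1^{p+p!+3}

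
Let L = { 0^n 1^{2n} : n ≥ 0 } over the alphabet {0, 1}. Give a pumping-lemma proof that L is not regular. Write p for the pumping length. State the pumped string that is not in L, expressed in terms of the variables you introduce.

Assume L is regular. Let p be the pumping length given by the pumping lemma.
Let w = 0^p 1^{2p} ∈ L; note |w| = 3p ≥ p.
The pumping lemma gives a decomposition w = xyz where |xy| ≤ p and |y| > 0.
Because |xy| ≤ p and w begins with p copies of 0, we have y = 0^k with 1 ≤ k ≤ p.
Pump with i = 2: xy^2z = 0^{p+k} 1^{2p}. For this to lie in L we would need 2p = 2(p+k), which forces k = 0. But k ≥ 1, so xy^2z ∉ L.
Contradiction. Therefore L is not regular.

0^{p+k} 1^{2p}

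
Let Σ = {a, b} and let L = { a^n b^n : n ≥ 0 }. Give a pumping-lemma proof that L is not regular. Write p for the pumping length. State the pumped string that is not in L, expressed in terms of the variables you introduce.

a^{p+k} b^p

Assume L is regular. Let p be the pumping length given by the pumping lemma.
Take w = a^p b^p. Then w ∈ L and |w| = 2p ≥ p.
The pumping lemma gives a decomposition w = xyz where |xy| ≤ p and |y| > 0.
Because |xy| ≤ p and w begins with p copies of a, we have y = a^k with 1 ≤ k ≤ p.
Pump with i = 2: xy^2z = a^{p+k} b^p. For this to lie in L we would need p = p+k, which forces k = 0. But k ≥ 1, so xy^2z ∉ L.
This contradicts the pumping lemma, so L is not regular.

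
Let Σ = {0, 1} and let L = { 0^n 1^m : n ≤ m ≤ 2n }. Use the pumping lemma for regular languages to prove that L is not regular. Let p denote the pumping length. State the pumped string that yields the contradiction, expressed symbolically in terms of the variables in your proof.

0^{p+k} 1^p

Toward a contradiction, assume L is regular with pumping length p.
Take w = 0^p 1^p ∈ L (since p ≤ p ≤ 2p), with |w| = 2p ≥ p.
The pumping lemma gives a decomposition w = xyz where |xy| ≤ p and y is nonempty.
The first p characters of w are 0's, so xy (and hence y) consists only of 0's. Write y = 0^k, 1 ≤ k ≤ p.
Pump with i = 2: xy^2z = 0^{p+k} 1^p. Now n = p+k > p = m, so the condition n ≤ m fails. Thus xy^2z ∉ L.
Contradiction. Therefore L is not regular.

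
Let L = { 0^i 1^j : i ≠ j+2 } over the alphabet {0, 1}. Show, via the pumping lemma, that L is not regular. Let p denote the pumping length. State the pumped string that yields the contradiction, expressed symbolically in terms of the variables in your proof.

0^{p+p!} 1^{p+p!-2}

Toward a contradiction, assume L is regular with pumping length p.
Choose w = 0^p 1^{p+p!-2}. Since p ≠ (p+p!-2)+2 = p+p!, w ∈ L; and |w| ≥ p.
By the pumping lemma, w = xyz with |xy| ≤ p and |y| > 0.
Since the first p symbols of w are all 0's and |xy| ≤ p, y lies entirely in the leading 0-block: y = 0^k for some k with 1 ≤ k ≤ p.
Since 1 ≤ k ≤ p, k divides p!; set t = 1 + p!/k. Then xy^t z has p + (p!/k)·k = p + p! copies of 0. Now the 0-count is p+p! and (1-count)+2 = (p+p!-2)+2 = p+p!, so i ≠ j+2 fails. So xy^t z = 0^{p+p!} 1^{p+p!-2} ∉ L.
Contradiction. Therefore L is not regular.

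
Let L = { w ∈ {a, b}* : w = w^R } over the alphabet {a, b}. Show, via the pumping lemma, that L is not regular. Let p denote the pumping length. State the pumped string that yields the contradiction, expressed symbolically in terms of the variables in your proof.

a^{p+k} b a^p

Toward a contradiction, assume L is regular with pumping length p.
Take w = a^p b a^p, a palindrome of length 2p+1 ≥ p.
Write w = xyz as guaranteed by the lemma, with |xy| ≤ p and |y| > 0.
The first p characters of w are a's, so xy (and hence y) consists only of a's. Write y = a^k, 1 ≤ k ≤ p.
Pump with i = 2: xy^2z = a^{p+k} b a^p. Its reverse is a^p b a^{p+k}, which differs from xy^2z since k ≥ 1. So xy^2z is not a palindrome and xy^2z ∉ L.
This is a contradiction; hence L is not regular.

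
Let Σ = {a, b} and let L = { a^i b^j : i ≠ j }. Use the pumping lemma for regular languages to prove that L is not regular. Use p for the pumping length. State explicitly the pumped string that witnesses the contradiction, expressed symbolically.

a^{p+p!} b^{p+p!}

Toward a contradiction, assume L is regular with pumping length p.
Choose w = a^p b^{p+p!}. Since p ≠ p+p!, w ∈ L; and |w| ≥ p.
Write w = xyz as guaranteed by the lemma, with |xy| ≤ p and |y| ≥ 1.
Because |xy| ≤ p and w begins with p copies of a, we have y = a^k with 1 ≤ k ≤ p.
Since 1 ≤ k ≤ p, k divides p!; set t = 1 + p!/k. Then xy^t z has p + (p!/k)·k = p + p! copies of a. Now the a-count equals the b-count, so i ≠ j fails. So xy^t z = a^{p+p!} b^{p+p!} ∉ L.
This is a contradiction; hence L is not regular.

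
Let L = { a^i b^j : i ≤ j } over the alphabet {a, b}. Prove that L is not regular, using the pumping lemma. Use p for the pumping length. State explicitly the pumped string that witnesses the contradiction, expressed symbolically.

Toward a contradiction, assume L is regular with pumping length p.
Choose w = a^p b^p ∈ L, with |w| = 2p ≥ p.
Write w = xyz as guaranteed by the lemma, with |xy| ≤ p and |y| > 0.
Since the first p symbols of w are all a's and |xy| ≤ p, y lies entirely in the leading a-block: y = a^k for some k with 1 ≤ k ≤ p.
Consider xy^2z = a^{p+k} b^p. Since k ≥ 1, the a-count p+k exceeds the b-count p, so i ≤ j fails; thus xy^2z ∉ L.
This contradicts the pumping lemma, so L is not regular.

a^{p+k} b^p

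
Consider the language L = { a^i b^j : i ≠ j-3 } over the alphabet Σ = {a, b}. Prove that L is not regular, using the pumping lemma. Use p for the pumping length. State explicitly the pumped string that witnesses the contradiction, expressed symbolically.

a^{p+p!} b^{p+p!+3}

Assume L is regular; let p be its pumping constant.
Choose w = a^p b^{p+p!+3}. Since p ≠ (p+p!+3)-3 = p+p!, w ∈ L; and |w| ≥ p.
By the pumping lemma, w = xyz with |xy| ≤ p and |y| ≥ 1.
Because |xy| ≤ p and w begins with p copies of a, we have y = a^k with 1 ≤ k ≤ p.
Since 1 ≤ k ≤ p, k divides p!; set t = 1 + p!/k. Then xy^t z has p + (p!/k)·k = p + p! copies of a. Now the a-count is p+p! and (b-count)-3 = (p+p!+3)-3 = p+p!, so i ≠ j-3 fails. So xy^t z = a^{p+p!} b^{p+p!+3} ∉ L.
This is a contradiction; hence L is not regular.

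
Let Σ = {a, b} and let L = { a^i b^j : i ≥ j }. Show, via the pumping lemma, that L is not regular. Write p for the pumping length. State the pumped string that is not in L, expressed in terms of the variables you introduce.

Toward a contradiction, assume L is regular with pumping length p.
Choose w = a^p b^p ∈ L, with |w| = 2p ≥ p.
Write w = xyz as guaranteed by the lemma, with |xy| ≤ p and y is nonempty.
Since the first p symbols of w are all a's and |xy| ≤ p, y lies entirely in the leading a-block: y = a^k for some k with 1 ≤ k ≤ p.
Consider xy^0z = xz = a^{p-k} b^p. Since k ≥ 1, the a-count p-k is less than p, so i ≥ j fails; thus xz ∉ L.
Contradiction. Therefore L is not regular.

a^{p-k} b^p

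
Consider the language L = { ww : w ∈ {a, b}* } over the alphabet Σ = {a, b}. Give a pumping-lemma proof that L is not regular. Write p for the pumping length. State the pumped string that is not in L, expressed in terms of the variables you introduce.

a^{p+k} b^p a^p b^p

Toward a contradiction, assume L is regular with pumping length p.
Take w = a^p b^p a^p b^p = uu where u = a^pb^p; then w ∈ L and |w| = 4p ≥ p.
Write w = xyz as guaranteed by the lemma, with |xy| ≤ p and |y| ≥ 1.
Because |xy| ≤ p and w begins with p copies of a, we have y = a^k with 1 ≤ k ≤ p.
Pump with i = 2: xy^2z = a^{p+k} b^p a^p b^p, of length 4p+k. Suppose this equals vv. The string starts with a and ends with b, so v does too; thus the boundary between the two copies of v is a b→a transition. There is exactly one such transition, at position 2p+k, so |v| = 2p+k and |vv| = 4p+2k ≠ 4p+k since k ≥ 1. So xy^2z ∉ L.
This is a contradiction; hence L is not regular.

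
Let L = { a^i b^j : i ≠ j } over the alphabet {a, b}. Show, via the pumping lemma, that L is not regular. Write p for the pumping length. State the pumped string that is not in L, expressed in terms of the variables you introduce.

Suppose for contradiction that L is regular, and let p be the pumping length.
Choose w = a^p b^{p+p!}. Since p ≠ p+p!, w ∈ L; and |w| ≥ p.
The pumping lemma gives a decomposition w = xyz where |xy| ≤ p and |y| ≥ 1.
Since the first p symbols of w are all a's and |xy| ≤ p, y lies entirely in the leading a-block: y = a^k for some k with 1 ≤ k ≤ p.
Since 1 ≤ k ≤ p, k divides p!; set t = 1 + p!/k. Then xy^t z has p + (p!/k)·k = p + p! copies of a. Now the a-count equals the b-count, so i ≠ j fails. So xy^t z = a^{p+p!} b^{p+p!} ∉ L.
This contradicts the pumping lemma, so L is not regular.

a^{p+p!} b^{p+p!}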